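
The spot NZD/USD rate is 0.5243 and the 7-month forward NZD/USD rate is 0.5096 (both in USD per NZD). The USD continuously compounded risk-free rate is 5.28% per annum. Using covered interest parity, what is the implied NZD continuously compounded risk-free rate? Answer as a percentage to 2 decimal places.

10.16%

F = S·e^((r_USD − r_NZD)T) ⇒ r_NZD = r_USD − ln(F/S)/T
ln(0.5096/0.5243) = -0.028438; /(7/12) = -0.048751
r_NZD = 0.0528 + 0.048751 = 0.101551
r_NZD = 10.16%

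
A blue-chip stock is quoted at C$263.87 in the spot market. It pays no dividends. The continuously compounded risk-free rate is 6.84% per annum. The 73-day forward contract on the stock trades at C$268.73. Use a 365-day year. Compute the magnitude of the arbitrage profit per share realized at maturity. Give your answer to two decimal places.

C$1.23 per share

Fair forward: F* = S·e^(carry·T), with carry = r = 0.0684
F* = 263.87 · e^(0.0684 × 73/365) = 263.87 · e^0.013680 = 263.87 × 1.013774 = C$267.5045
Market C$268.73 > fair C$267.5045: forward overpriced → cash-and-carry (buy spot, short the forward).
At maturity, profit = |F_mkt − F*| = |268.73 − 267.5045| = C$1.23 per share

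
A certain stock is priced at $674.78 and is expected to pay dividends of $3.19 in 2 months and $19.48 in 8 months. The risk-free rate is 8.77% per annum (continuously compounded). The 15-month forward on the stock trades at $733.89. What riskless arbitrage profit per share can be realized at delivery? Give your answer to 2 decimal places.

PV(dividends) I = 3.19·e^(−0.0877·2/12) + 19.48·e^(−0.0877·8/12) = 21.5174
Fair forward F* = (S − I)·e^(rT) = (674.78 − 21.5174)·e^0.109625 = 653.2626 × 1.115860 = 728.9496
Market $733.89 > fair 728.9496: forward overpriced → cash-and-carry (borrow at r, buy the stock and collect the dividends, short the forward).
Profit at T = |F_mkt − F*| = |733.89 − 728.9496| = $4.94 per share

$4.94 per share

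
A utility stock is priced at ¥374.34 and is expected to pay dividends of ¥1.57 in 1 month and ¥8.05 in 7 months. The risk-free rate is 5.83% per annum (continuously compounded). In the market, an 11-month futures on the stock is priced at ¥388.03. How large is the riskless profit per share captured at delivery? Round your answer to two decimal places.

¥3.00 per share

PV(dividends) I = 1.57·e^(−0.0583·1/12) + 8.05·e^(−0.0583·7/12) = 9.3432
Fair futures F* = (S − I)·e^(rT) = (374.34 − 9.3432)·e^0.053442 = 364.9968 × 1.054896 = 385.0337
Market ¥388.03 > fair 385.0337: forward overpriced → cash-and-carry (borrow at r, buy the stock and collect the dividends, short the forward).
Profit at T = |F_mkt − F*| = |388.03 − 385.0337| = ¥3.00 per share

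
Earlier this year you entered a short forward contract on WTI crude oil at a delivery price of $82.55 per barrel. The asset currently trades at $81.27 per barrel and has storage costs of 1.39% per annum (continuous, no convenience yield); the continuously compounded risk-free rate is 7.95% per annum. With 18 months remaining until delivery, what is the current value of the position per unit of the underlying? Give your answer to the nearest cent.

-$9.71 per barrel

Current fair forward for the remaining 18 months: F = S·e^((r + u)·T), (r + u) = 0.0795 + 0.0139 = 0.0934
F = 81.27 · e^(0.0934 × 18/12) = 81.27 × 1.150389 = 93.4921
Value of long forward = (F − K)·e^(−rT) = (93.4921 − 82.55) · e^(−0.0795·18/12)
= 10.9421 × 0.887586 = 9.71
Short position value = −(long value) = -$9.71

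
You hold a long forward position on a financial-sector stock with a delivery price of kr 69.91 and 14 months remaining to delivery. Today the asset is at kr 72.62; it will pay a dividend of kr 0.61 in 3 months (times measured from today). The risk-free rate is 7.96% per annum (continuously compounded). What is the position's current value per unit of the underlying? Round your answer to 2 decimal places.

kr 8.31

PV(remaining dividends) I = 0.61·e^(−0.0796·3/12) = 0.5980
Current forward F = (S − I)·e^(rT) = (72.62 − 0.5980)·e^(0.0796·14/12) = 72.0220 × 1.097315 = 79.0308
Value (long) = (F − K)·e^(−rT) = (79.0308 − 69.91) × 0.911315 = 8.3119
Value = kr 8.31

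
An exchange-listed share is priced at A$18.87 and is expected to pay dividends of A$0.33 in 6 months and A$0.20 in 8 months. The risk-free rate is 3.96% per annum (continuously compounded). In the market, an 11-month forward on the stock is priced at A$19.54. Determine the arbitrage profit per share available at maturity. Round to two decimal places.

PV(dividends) I = 0.33·e^(−0.0396·6/12) + 0.20·e^(−0.0396·8/12) = 0.5183
Fair forward F* = (S − I)·e^(rT) = (18.87 − 0.5183)·e^0.036300 = 18.3517 × 1.036967 = 19.0301
Market A$19.54 > fair 19.0301: forward overpriced → cash-and-carry (borrow at r, buy the stock and collect the dividends, short the forward).
Profit at T = |F_mkt − F*| = |19.54 − 19.0301| = A$0.51 per share

A$0.51 per share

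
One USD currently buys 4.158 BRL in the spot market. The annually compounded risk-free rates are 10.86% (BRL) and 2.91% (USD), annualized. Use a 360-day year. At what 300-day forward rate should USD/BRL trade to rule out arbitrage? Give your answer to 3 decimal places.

4.424

By covered interest parity, F = S · (1+r_BRL)^T / (1+r_USD)^T
= 4.158 × 1.089714 / 1.024192 = 4.158 × 1.063974
F = 4.424 BRL per USD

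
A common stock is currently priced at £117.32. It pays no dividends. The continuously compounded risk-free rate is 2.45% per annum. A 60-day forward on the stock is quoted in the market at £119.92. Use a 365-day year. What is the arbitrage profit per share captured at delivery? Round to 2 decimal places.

£2.13 per share

Fair forward: F* = S·e^(carry·T), with carry = r = 0.0245
F* = 117.32 · e^(0.0245 × 60/365) = 117.32 · e^0.004027 = 117.32 × 1.004035 = £117.7934
Market £119.92 > fair £117.7934: forward overpriced → cash-and-carry (buy spot, short the forward).
At maturity, profit = |F_mkt − F*| = |119.92 − 117.7934| = £2.13 per share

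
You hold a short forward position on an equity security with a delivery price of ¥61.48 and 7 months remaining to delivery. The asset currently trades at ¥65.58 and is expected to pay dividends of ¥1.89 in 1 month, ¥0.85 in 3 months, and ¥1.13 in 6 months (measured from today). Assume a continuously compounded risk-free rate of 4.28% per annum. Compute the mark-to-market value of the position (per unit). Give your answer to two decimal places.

PV(remaining dividends) I = 1.89·e^(−0.0428·1/12) + 0.85·e^(−0.0428·3/12) + 1.13·e^(−0.0428·6/12) = 3.8303
Current forward F = (S − I)·e^(rT) = (65.58 − 3.8303)·e^(0.0428·7/12) = 61.7497 × 1.025281 = 63.3108
Value (long) = (F − K)·e^(−rT) = (63.3108 − 61.48) × 0.975342 = 1.7857
Short position value = −(long value) = -¥1.79

-¥1.79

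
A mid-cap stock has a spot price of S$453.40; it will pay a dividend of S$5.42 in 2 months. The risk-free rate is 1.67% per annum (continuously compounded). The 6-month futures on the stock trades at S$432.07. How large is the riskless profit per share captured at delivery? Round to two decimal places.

PV(dividends) I = 5.42·e^(−0.0167·2/12) = 5.4049
Fair futures F* = (S − I)·e^(rT) = (453.40 − 5.4049)·e^0.008350 = 447.9951 × 1.008385 = 451.7515
Market S$432.07 < fair 451.7515: forward underpriced → reverse cash-and-carry (short the stock, invest proceeds at r, pay the dividends, go long the forward).
Profit at T = |F_mkt − F*| = |432.07 − 451.7515| = S$19.68 per share

S$19.68 per share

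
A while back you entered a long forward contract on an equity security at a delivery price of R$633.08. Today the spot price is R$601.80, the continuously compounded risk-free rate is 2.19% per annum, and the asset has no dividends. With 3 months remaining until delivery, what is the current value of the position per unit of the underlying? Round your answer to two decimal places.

Current fair forward for the remaining 3 months: F = S·e^(r·T), r = 0.0219
F = 601.80 · e^(0.0219 × 3/12) = 601.80 × 1.005490 = 605.1039
Value of long forward = (F − K)·e^(−rT) = (605.1039 − 633.08) · e^(−0.0219·3/12)
= -27.9761 × 0.994540 = -27.82

-R$27.82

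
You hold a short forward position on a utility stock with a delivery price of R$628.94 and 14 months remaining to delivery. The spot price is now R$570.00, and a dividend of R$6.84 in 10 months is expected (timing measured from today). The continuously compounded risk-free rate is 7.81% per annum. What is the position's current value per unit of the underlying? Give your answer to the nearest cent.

PV(remaining dividends) I = 6.84·e^(−0.0781·10/12) = 6.4090
Current forward F = (S − I)·e^(rT) = (570.00 − 6.4090)·e^(0.0781·14/12) = 563.5910 × 1.095397 = 617.3559
Value (long) = (F − K)·e^(−rT) = (617.3559 − 628.94) × 0.912911 = -10.5753
Short position value = −(long value) = R$10.58

R$10.58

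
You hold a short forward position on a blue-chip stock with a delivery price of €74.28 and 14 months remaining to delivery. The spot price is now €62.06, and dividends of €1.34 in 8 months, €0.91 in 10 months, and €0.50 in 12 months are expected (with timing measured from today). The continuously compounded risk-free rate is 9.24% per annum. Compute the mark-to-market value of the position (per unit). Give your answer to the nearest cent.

€7.19

PV(remaining dividends) I = 1.34·e^(−0.0924·8/12) + 0.91·e^(−0.0924·10/12) + 0.50·e^(−0.0924·12/12) = 2.5584
Current forward F = (S − I)·e^(rT) = (62.06 − 2.5584)·e^(0.0924·14/12) = 59.5016 × 1.113825 = 66.2744
Value (long) = (F − K)·e^(−rT) = (66.2744 − 74.28) × 0.897807 = -7.1875
Short position value = −(long value) = €7.19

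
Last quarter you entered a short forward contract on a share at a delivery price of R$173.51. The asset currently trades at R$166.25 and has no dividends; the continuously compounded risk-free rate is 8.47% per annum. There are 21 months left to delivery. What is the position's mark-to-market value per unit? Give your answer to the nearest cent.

Current fair forward for the remaining 21 months: F = S·e^(r·T), r = 0.0847
F = 166.25 · e^(0.0847 × 21/12) = 166.25 × 1.159774 = 192.8124
Value of long forward = (F − K)·e^(−rT) = (192.8124 − 173.51) · e^(−0.0847·21/12)
= 19.3024 × 0.862237 = 16.64
Short position value = −(long value) = -R$16.64

-R$16.64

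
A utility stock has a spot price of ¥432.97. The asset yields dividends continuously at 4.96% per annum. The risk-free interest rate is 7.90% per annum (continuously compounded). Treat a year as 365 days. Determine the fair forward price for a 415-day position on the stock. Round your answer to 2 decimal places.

¥447.69

F = S·e^((r − q)T) = 432.97 · e^((0.0790 − 0.0496) × 415/365)
= 432.97 · e^0.033427 = 432.97 × 1.033992
F = ¥447.69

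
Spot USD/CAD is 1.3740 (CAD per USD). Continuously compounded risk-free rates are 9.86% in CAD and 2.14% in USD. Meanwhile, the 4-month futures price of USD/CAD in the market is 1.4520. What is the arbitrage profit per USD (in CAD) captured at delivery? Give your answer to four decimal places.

Fair futures: F* = S·e^(carry·T), with carry = (r_CAD − r_USD) = 0.0986 − 0.0214 = 0.0772
F* = 1.3740 · e^(0.0772 × 4/12) = 1.3740 · e^0.025733 = 1.3740 × 1.026067 = 1.4098
Market 1.4520 > fair 1.4098: forward overpriced → cash-and-carry (buy spot, short the forward).
At maturity, profit = |F_mkt − F*| = |1.4520 − 1.4098| = 0.0422 per USD (in CAD)

0.0422 per USD (in CAD)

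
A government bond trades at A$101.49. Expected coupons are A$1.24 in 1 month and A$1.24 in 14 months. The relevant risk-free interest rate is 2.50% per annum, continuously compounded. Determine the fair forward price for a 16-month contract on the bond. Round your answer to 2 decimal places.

PV(coupons) I = 1.24·e^(−0.0250·1/12) + 1.24·e^(−0.0250·14/12)
I = 1.2374 + 1.2044 = 2.4418
F = (S − I)·e^(rT) = (101.49 − 2.4418) · e^(0.0250·16/12)
= 99.0482 · e^0.033333 = 99.0482 × 1.033895 = A$102.41

A$102.41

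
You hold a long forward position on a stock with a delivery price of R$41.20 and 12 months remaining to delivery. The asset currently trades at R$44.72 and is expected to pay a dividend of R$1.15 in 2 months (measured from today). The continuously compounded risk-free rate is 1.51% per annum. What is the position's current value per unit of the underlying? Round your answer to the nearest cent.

PV(remaining dividends) I = 1.15·e^(−0.0151·2/12) = 1.1471
Current forward F = (S − I)·e^(rT) = (44.72 − 1.1471)·e^(0.0151·12/12) = 43.5729 × 1.015215 = 44.2359
Value (long) = (F − K)·e^(−rT) = (44.2359 − 41.20) × 0.985013 = 2.9904
Value = R$2.99

R$2.99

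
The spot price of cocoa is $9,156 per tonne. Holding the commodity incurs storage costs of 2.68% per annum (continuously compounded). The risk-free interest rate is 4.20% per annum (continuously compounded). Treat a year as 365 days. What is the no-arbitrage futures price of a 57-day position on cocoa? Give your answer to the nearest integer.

Net carry = r + u − y = 0.0420 + 0.0268 − 0.0000 = 0.0688
F = S·e^((r+u−y)T) = 9156 · e^(0.0688 × 57/365) = 9156 · e^0.010744
= 9156 × 1.010802 = $9,255 per tonne

$9,255 per tonne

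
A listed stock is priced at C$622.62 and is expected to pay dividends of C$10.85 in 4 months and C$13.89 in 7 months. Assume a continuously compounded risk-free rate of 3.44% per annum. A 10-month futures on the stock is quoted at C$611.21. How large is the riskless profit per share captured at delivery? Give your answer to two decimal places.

PV(dividends) I = 10.85·e^(−0.0344·4/12) + 13.89·e^(−0.0344·7/12) = 24.3403
Fair futures F* = (S − I)·e^(rT) = (622.62 − 24.3403)·e^0.028667 = 598.2797 × 1.029082 = 615.6789
Market C$611.21 < fair 615.6789: forward underpriced → reverse cash-and-carry (short the stock, invest proceeds at r, pay the dividends, go long the forward).
Profit at T = |F_mkt − F*| = |611.21 − 615.6789| = C$4.47 per share

C$4.47 per share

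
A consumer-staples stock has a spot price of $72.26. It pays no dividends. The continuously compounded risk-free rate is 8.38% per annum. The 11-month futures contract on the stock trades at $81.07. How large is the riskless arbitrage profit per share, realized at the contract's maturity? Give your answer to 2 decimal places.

$3.04 per share

Fair futures: F* = S·e^(carry·T), with carry = r = 0.0838
F* = 72.26 · e^(0.0838 × 11/12) = 72.26 · e^0.076817 = 72.26 × 1.079844 = $78.0295
Market $81.07 > fair $78.0295: forward overpriced → cash-and-carry (buy spot, short the forward).
At maturity, profit = |F_mkt − F*| = |81.07 − 78.0295| = $3.04 per share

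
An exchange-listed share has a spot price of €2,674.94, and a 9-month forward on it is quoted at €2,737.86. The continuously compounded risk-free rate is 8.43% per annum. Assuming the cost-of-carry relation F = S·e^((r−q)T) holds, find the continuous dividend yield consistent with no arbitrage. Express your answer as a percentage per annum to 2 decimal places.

From F = S·e^((r−q)T): (r − q) = ln(F/S)/T
ln(2737.86/2674.94) = ln(1.023522) = 0.023250
(r − q) = 0.023250 / (9/12) = 0.031000
q = r − ln(F/S)/T = 0.0843 − 0.031000 = 0.053300
q = 5.33%

5.33%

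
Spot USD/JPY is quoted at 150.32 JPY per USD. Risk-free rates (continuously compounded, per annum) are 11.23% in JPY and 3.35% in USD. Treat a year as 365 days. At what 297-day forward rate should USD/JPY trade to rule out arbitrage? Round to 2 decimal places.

160.27

F = S·e^((r_JPY − r_USD)T) = 150.32 · e^((0.1123 − 0.0335) × 297/365)
= 150.32 · e^0.064119 = 150.32 × 1.066219
F = 160.27 JPY per USD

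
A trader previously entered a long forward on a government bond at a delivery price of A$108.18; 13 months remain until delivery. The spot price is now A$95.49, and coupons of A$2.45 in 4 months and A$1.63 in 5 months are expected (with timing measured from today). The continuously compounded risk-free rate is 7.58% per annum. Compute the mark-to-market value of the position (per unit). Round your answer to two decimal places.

PV(remaining coupons) I = 2.45·e^(−0.0758·4/12) + 1.63·e^(−0.0758·5/12) = 3.9682
Current forward F = (S − I)·e^(rT) = (95.49 − 3.9682)·e^(0.0758·13/12) = 91.5218 × 1.085582 = 99.3544
Value (long) = (F − K)·e^(−rT) = (99.3544 − 108.18) × 0.921164 = -8.1298
Value = -A$8.13

-A$8.13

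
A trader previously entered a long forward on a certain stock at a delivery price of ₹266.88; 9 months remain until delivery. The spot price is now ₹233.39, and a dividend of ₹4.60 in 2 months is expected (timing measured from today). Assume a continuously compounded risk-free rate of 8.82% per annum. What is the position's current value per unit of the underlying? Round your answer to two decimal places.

PV(remaining dividends) I = 4.60·e^(−0.0882·2/12) = 4.5329
Current forward F = (S − I)·e^(rT) = (233.39 − 4.5329)·e^(0.0882·9/12) = 228.8571 × 1.068387 = 244.5080
Value (long) = (F − K)·e^(−rT) = (244.5080 − 266.88) × 0.935990 = -20.9400
Value = -₹20.94

-₹20.94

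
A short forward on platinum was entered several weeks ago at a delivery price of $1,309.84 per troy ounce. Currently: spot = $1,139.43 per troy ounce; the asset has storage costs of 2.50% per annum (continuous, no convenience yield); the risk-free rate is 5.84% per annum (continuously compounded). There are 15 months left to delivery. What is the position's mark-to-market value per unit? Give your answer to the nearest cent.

Current fair forward for the remaining 15 months: F = S·e^((r + u)·T), (r + u) = 0.0584 + 0.0250 = 0.0834
F = 1139.43 · e^(0.0834 × 15/12) = 1139.43 × 1.10987789 = 1264.6282
Value of long forward = (F − K)·e^(−rT) = (1264.6282 − 1309.84) · e^(−0.0584·15/12)
= -45.2118 × 0.92960083 = -42.03
Short position value = −(long value) = $42.03

$42.03 per troy ounce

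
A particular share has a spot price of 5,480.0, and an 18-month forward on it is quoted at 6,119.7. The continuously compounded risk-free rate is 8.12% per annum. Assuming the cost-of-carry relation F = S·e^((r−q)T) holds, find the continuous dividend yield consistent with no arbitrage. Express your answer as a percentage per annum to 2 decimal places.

0.76%

From F = S·e^((r−q)T): (r − q) = ln(F/S)/T
ln(6119.7/5480.0) = ln(1.116734) = 0.110408
(r − q) = 0.110408 / (18/12) = 0.073605
q = r − ln(F/S)/T = 0.0812 − 0.073605 = 0.007595
q = 0.76%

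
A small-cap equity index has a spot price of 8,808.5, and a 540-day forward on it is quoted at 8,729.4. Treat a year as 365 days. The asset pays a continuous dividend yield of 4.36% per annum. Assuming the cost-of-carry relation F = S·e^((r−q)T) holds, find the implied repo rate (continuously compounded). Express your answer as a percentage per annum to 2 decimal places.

3.75%

From F = S·e^((r−q)T): (r − q) = ln(F/S)/T
ln(8729.4/8808.5) = ln(0.991020) = -0.009021
(r − q) = -0.009021 / (540/365) = -0.006098
r = ln(F/S)/T + q = -0.006098 + 0.0436 = 0.037502
r = 3.75%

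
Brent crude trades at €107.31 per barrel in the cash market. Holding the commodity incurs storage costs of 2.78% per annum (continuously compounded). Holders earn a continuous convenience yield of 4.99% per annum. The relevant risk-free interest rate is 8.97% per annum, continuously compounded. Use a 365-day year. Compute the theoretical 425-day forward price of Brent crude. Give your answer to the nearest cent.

€116.10 per barrel

Net carry = r + u − y = 0.0897 + 0.0278 − 0.0499 = 0.0676
F = S·e^((r+u−y)T) = 107.31 · e^(0.0676 × 425/365) = 107.31 · e^0.078712
= 107.31 × 1.081893 = €116.10 per barrel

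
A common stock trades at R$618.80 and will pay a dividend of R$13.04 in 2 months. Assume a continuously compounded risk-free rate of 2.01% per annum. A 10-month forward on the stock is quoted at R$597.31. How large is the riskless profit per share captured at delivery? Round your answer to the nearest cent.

PV(dividends) I = 13.04·e^(−0.0201·2/12) = 12.9964
Fair forward F* = (S − I)·e^(rT) = (618.80 − 12.9964)·e^0.016750 = 605.8036 × 1.016891 = 616.0362
Market R$597.31 < fair 616.0362: forward underpriced → reverse cash-and-carry (short the stock, invest proceeds at r, pay the dividends, go long the forward).
Profit at T = |F_mkt − F*| = |597.31 − 616.0362| = R$18.73 per share

R$18.73 per share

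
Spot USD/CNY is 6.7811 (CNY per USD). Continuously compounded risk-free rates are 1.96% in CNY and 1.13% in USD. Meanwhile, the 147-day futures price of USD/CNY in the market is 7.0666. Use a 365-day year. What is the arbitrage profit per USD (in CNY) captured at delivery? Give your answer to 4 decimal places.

0.2628 per USD (in CNY)

Fair futures: F* = S·e^(carry·T), with carry = (r_CNY − r_USD) = 0.0196 − 0.0113 = 0.0083
F* = 6.7811 · e^(0.0083 × 147/365) = 6.7811 · e^0.003343 = 6.7811 × 1.003349 = 6.8038
Market 7.0666 > fair 6.8038: forward overpriced → cash-and-carry (buy spot, short the forward).
At maturity, profit = |F_mkt − F*| = |7.0666 − 6.8038| = 0.2628 per USD (in CNY)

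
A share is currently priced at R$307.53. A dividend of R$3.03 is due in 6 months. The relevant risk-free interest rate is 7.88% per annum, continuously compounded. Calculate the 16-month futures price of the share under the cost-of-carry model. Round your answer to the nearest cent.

R$338.36

PV(dividends) I = 3.03·e^(−0.0788·6/12)
I = 2.9129
F = (S − I)·e^(rT) = (307.53 − 2.9129) · e^(0.0788·16/12)
= 304.6171 · e^0.105067 = 304.6171 × 1.110785 = R$338.36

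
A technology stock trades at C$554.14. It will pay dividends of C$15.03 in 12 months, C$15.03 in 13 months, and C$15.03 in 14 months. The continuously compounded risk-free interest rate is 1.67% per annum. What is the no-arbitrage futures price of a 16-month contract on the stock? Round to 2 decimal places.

C$521.34

PV(dividends) I = 15.03·e^(−0.0167·12/12) + 15.03·e^(−0.0167·13/12) + 15.03·e^(−0.0167·14/12)
I = 14.7811 + 14.7605 + 14.7400 = 44.2816
F = (S − I)·e^(rT) = (554.14 − 44.2816) · e^(0.0167·16/12)
= 509.8584 · e^0.022267 = 509.8584 × 1.022517 = C$521.34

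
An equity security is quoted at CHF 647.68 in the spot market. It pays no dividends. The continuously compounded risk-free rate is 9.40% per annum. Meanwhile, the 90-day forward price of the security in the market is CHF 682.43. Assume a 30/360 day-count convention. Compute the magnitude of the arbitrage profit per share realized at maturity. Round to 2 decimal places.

CHF 19.35 per share

Fair forward: F* = S·e^(carry·T), with carry = r = 0.0940
F* = 647.68 · e^(0.0940 × 90/360) = 647.68 · e^0.023500 = 647.68 × 1.023778 = CHF 663.0805
Market CHF 682.43 > fair CHF 663.0805: forward overpriced → cash-and-carry (buy spot, short the forward).
At maturity, profit = |F_mkt − F*| = |682.43 − 663.0805| = CHF 19.35 per share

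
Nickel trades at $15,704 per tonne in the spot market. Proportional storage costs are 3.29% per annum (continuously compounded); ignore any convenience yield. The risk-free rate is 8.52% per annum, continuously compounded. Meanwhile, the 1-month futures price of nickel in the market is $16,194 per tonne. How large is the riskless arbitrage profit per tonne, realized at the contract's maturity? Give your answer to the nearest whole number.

$335 per tonne

Fair futures: F* = S·e^(carry·T), with carry = (r + u) = 0.0852 + 0.0329 = 0.1181
F* = 15704 · e^(0.1181 × 1/12) = 15704 · e^0.009842 = 15704 × 1.009891 = $15859.3283
Market $16194 > fair $15859.3283: forward overpriced → cash-and-carry (buy spot, short the forward).
At maturity, profit = |F_mkt − F*| = |16194 − 15859.3283| = $335 per tonne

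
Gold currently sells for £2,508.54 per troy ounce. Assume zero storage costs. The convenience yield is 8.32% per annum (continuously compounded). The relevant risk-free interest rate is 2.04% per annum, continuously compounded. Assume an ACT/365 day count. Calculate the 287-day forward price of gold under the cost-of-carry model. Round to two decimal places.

£2,387.68 per troy ounce

Net carry = r + u − y = 0.0204 + 0.0000 − 0.0832 = -0.0628
F = S·e^((r+u−y)T) = 2508.54 · e^(-0.0628 × 287/365) = 2508.54 · e^-0.04937973
= 2508.54 × 0.95181963 = £2,387.68 per troy ounce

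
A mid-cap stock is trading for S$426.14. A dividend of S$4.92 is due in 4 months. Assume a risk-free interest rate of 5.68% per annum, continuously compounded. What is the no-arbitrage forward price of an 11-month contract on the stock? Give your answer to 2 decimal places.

S$443.83

PV(dividends) I = 4.92·e^(−0.0568·4/12)
I = 4.8277
F = (S − I)·e^(rT) = (426.14 − 4.8277) · e^(0.0568·11/12)
= 421.3123 · e^0.052067 = 421.3123 × 1.053446 = S$443.83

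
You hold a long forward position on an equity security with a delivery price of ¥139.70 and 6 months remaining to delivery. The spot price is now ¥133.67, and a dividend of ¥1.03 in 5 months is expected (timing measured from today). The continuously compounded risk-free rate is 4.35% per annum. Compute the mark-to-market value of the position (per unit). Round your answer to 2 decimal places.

-¥4.04

PV(remaining dividends) I = 1.03·e^(−0.0435·5/12) = 1.0115
Current forward F = (S − I)·e^(rT) = (133.67 − 1.0115)·e^(0.0435·6/12) = 132.6585 × 1.021988 = 135.5754
Value (long) = (F − K)·e^(−rT) = (135.5754 − 139.70) × 0.978485 = -4.0359
Value = -¥4.04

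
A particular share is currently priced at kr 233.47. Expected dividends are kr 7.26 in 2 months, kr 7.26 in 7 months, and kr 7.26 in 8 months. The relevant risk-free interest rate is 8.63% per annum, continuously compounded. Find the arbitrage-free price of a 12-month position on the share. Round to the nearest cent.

PV(dividends) I = 7.26·e^(−0.0863·2/12) + 7.26·e^(−0.0863·7/12) + 7.26·e^(−0.0863·8/12)
I = 7.1563 + 6.9036 + 6.8541 = 20.9140
F = (S − I)·e^(rT) = (233.47 − 20.9140) · e^(0.0863·12/12)
= 212.5560 · e^0.086300 = 212.5560 × 1.090133 = kr 231.71

kr 231.71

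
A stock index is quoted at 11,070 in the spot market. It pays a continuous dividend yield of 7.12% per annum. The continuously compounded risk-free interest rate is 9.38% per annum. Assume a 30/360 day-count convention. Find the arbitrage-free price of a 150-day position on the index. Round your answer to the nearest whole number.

F = S·e^((r − q)T) = 11070 · e^((0.0938 − 0.0712) × 150/360)
= 11070 · e^0.009417 = 11070 × 1.009461
F = 11,175

11,175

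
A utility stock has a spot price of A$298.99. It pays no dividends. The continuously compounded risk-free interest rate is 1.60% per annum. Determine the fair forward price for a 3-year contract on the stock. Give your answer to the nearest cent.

A$313.69

F = S·e^(rT) = 298.99 · e^(0.0160 × 3)
= 298.99 · e^0.048000 = 298.99 × 1.049171
F = A$313.69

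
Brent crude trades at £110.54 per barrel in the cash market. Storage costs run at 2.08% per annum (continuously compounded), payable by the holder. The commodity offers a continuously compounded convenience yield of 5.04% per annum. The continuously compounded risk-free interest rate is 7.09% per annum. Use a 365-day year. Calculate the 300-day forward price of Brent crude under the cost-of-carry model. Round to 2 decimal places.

Net carry = r + u − y = 0.0709 + 0.0208 − 0.0504 = 0.0413
F = S·e^((r+u−y)T) = 110.54 · e^(0.0413 × 300/365) = 110.54 · e^0.033945
= 110.54 × 1.034528 = £114.36 per barrel

£114.36 per barrel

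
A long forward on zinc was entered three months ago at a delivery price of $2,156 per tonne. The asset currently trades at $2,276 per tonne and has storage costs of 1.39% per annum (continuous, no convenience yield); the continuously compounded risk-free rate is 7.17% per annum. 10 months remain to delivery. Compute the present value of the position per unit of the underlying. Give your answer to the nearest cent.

$271.56 per tonne

Current fair forward for the remaining 10 months: F = S·e^((r + u)·T), (r + u) = 0.0717 + 0.0139 = 0.0856
F = 2276 · e^(0.0856 × 10/12) = 2276 × 1.07393915 = 2444.2855
Value of long forward = (F − K)·e^(−rT) = (2444.2855 − 2156) · e^(−0.0717·10/12)
= 288.2855 × 0.94200000 = 271.56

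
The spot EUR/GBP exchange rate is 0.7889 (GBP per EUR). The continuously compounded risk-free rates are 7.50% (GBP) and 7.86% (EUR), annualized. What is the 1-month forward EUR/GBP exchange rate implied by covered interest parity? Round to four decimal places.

F = S·e^((r_GBP − r_EUR)T) = 0.7889 · e^((0.0750 − 0.0786) × 1/12)
= 0.7889 · e^-0.000300 = 0.7889 × 0.999700
F = 0.7887 GBP per EUR

0.7887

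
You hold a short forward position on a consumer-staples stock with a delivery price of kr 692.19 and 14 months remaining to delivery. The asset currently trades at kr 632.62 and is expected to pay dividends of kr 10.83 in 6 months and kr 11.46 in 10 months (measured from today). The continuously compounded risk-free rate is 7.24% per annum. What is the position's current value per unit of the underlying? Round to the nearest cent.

kr 24.74

PV(remaining dividends) I = 10.83·e^(−0.0724·6/12) + 11.46·e^(−0.0724·10/12) = 21.2340
Current forward F = (S − I)·e^(rT) = (632.62 − 21.2340)·e^(0.0724·14/12) = 611.3860 × 1.088137 = 665.2717
Value (long) = (F − K)·e^(−rT) = (665.2717 − 692.19) × 0.919002 = -24.7380
Short position value = −(long value) = kr 24.74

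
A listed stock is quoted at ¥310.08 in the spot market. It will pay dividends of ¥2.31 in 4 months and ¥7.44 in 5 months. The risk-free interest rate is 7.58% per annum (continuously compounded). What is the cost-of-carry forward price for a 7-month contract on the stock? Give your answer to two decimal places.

¥314.21

PV(dividends) I = 2.31·e^(−0.0758·4/12) + 7.44·e^(−0.0758·5/12)
I = 2.2524 + 7.2087 = 9.4611
F = (S − I)·e^(rT) = (310.08 − 9.4611) · e^(0.0758·7/12)
= 300.6189 · e^0.044217 = 300.6189 × 1.045209 = ¥314.21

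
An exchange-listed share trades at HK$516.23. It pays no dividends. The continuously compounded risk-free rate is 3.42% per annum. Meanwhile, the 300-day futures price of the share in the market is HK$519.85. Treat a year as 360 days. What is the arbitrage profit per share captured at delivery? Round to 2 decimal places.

Fair futures: F* = S·e^(carry·T), with carry = r = 0.0342
F* = 516.23 · e^(0.0342 × 300/360) = 516.23 · e^0.028500 = 516.23 × 1.028910 = HK$531.1542
Market HK$519.85 < fair HK$531.1542: forward underpriced → reverse cash-and-carry (short spot, go long the forward).
At maturity, profit = |F_mkt − F*| = |519.85 − 531.1542| = HK$11.30 per share

HK$11.30 per share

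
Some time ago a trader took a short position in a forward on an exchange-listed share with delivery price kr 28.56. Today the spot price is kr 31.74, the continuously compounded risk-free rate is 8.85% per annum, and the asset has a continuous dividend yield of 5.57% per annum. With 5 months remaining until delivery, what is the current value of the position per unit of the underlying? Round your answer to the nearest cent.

-kr 3.49

Current fair forward for the remaining 5 months: F = S·e^((r − q)·T), (r − q) = 0.0885 − 0.0557 = 0.0328
F = 31.74 · e^(0.0328 × 5/12) = 31.74 × 1.013760 = 32.1767
Value of long forward = (F − K)·e^(−rT) = (32.1767 − 28.56) · e^(−0.0885·5/12)
= 3.6167 × 0.963797 = 3.49
Short position value = −(long value) = -kr 3.49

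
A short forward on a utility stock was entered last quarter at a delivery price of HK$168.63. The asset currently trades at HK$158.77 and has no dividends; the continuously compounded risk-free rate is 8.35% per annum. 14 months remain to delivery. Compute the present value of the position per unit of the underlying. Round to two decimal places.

-HK$5.79

Current fair forward for the remaining 14 months: F = S·e^(r·T), r = 0.0835
F = 158.77 · e^(0.0835 × 14/12) = 158.77 × 1.102320 = 175.0153
Value of long forward = (F − K)·e^(−rT) = (175.0153 − 168.63) · e^(−0.0835·14/12)
= 6.3853 × 0.907178 = 5.79
Short position value = −(long value) = -HK$5.79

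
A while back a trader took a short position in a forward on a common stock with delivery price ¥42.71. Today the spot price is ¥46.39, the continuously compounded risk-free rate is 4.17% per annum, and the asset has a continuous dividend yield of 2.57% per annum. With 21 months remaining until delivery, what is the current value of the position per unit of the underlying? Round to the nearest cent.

-¥4.65

Current fair forward for the remaining 21 months: F = S·e^((r − q)·T), (r − q) = 0.0417 − 0.0257 = 0.0160
F = 46.39 · e^(0.0160 × 21/12) = 46.39 × 1.028396 = 47.7073
Value of long forward = (F − K)·e^(−rT) = (47.7073 − 42.71) · e^(−0.0417·21/12)
= 4.9973 × 0.929624 = 4.65
Short position value = −(long value) = -¥4.65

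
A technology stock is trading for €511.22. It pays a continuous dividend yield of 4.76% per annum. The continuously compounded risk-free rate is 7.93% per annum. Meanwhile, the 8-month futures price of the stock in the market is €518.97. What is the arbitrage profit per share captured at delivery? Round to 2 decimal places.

Fair futures: F* = S·e^(carry·T), with carry = (r − q) = 0.0793 − 0.0476 = 0.0317
F* = 511.22 · e^(0.0317 × 8/12) = 511.22 · e^0.021133 = 511.22 × 1.021358 = €522.1386
Market €518.97 < fair €522.1386: forward underpriced → reverse cash-and-carry (short spot, go long the forward).
At maturity, profit = |F_mkt − F*| = |518.97 − 522.1386| = €3.17 per share

€3.17 per share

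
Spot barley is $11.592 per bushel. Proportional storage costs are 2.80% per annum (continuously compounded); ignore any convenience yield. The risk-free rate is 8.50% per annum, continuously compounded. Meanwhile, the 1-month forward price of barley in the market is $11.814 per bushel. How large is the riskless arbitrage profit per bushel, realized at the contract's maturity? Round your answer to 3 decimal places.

Fair forward: F* = S·e^(carry·T), with carry = (r + u) = 0.0850 + 0.0280 = 0.1130
F* = 11.592 · e^(0.1130 × 1/12) = 11.592 · e^0.009417 = 11.592 × 1.009461 = $11.7017
Market $11.814 > fair $11.7017: forward overpriced → cash-and-carry (buy spot, short the forward).
At maturity, profit = |F_mkt − F*| = |11.814 − 11.7017| = $0.112 per bushel

$0.112 per bushel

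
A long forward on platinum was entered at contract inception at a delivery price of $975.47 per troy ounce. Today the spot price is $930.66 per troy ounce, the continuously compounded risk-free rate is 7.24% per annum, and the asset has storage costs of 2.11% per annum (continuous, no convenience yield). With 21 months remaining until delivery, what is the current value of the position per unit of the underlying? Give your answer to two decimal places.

$106.28 per troy ounce

Current fair forward for the remaining 21 months: F = S·e^((r + u)·T), (r + u) = 0.0724 + 0.0211 = 0.0935
F = 930.66 · e^(0.0935 × 21/12) = 930.66 × 1.177773 = 1096.1062
Value of long forward = (F − K)·e^(−rT) = (1096.1062 − 975.47) · e^(−0.0724·21/12)
= 120.6362 × 0.880998 = 106.28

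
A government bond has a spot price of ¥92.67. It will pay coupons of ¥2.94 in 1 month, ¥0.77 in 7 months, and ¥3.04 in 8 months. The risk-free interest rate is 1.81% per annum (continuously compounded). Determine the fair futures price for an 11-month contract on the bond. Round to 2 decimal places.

PV(coupons) I = 2.94·e^(−0.0181·1/12) + 0.77·e^(−0.0181·7/12) + 3.04·e^(−0.0181·8/12)
I = 2.9356 + 0.7619 + 3.0035 = 6.7010
F = (S − I)·e^(rT) = (92.67 − 6.7010) · e^(0.0181·11/12)
= 85.9690 · e^0.016592 = 85.9690 × 1.016730 = ¥87.41

¥87.41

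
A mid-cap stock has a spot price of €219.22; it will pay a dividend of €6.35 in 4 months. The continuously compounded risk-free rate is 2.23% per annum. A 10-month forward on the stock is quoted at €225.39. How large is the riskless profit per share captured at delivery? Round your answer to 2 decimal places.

PV(dividends) I = 6.35·e^(−0.0223·4/12) = 6.3030
Fair forward F* = (S − I)·e^(rT) = (219.22 − 6.3030)·e^0.018583 = 212.9170 × 1.018757 = 216.9107
Market €225.39 > fair 216.9107: forward overpriced → cash-and-carry (borrow at r, buy the stock and collect the dividends, short the forward).
Profit at T = |F_mkt − F*| = |225.39 − 216.9107| = €8.48 per share

€8.48 per share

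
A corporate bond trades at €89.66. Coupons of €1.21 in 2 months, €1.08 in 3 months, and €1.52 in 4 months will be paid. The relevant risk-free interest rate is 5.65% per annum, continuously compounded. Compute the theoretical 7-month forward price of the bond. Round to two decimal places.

€88.78

PV(coupons) I = 1.21·e^(−0.0565·2/12) + 1.08·e^(−0.0565·3/12) + 1.52·e^(−0.0565·4/12)
I = 1.1987 + 1.0649 + 1.4916 = 3.7552
F = (S − I)·e^(rT) = (89.66 − 3.7552) · e^(0.0565·7/12)
= 85.9048 · e^0.032958 = 85.9048 × 1.033507 = €88.78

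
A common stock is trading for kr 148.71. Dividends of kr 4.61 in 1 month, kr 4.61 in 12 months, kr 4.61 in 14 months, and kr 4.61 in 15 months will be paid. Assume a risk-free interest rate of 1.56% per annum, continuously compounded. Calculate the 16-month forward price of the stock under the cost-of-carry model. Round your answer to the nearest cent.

kr 133.26

PV(dividends) I = 4.61·e^(−0.0156·1/12) + 4.61·e^(−0.0156·12/12) + 4.61·e^(−0.0156·14/12) + 4.61·e^(−0.0156·15/12)
I = 4.6040 + 4.5386 + 4.5269 + 4.5210 = 18.1905
F = (S − I)·e^(rT) = (148.71 − 18.1905) · e^(0.0156·16/12)
= 130.5195 · e^0.020800 = 130.5195 × 1.021018 = kr 133.26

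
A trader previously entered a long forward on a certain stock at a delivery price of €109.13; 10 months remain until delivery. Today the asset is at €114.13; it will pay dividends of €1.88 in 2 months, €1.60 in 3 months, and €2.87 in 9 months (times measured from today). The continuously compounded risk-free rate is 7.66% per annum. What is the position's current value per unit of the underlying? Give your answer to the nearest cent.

€5.61

PV(remaining dividends) I = 1.88·e^(−0.0766·2/12) + 1.60·e^(−0.0766·3/12) + 2.87·e^(−0.0766·9/12) = 6.1356
Current forward F = (S − I)·e^(rT) = (114.13 − 6.1356)·e^(0.0766·10/12) = 107.9944 × 1.065915 = 115.1129
Value (long) = (F − K)·e^(−rT) = (115.1129 − 109.13) × 0.938161 = 5.6129
Value = €5.61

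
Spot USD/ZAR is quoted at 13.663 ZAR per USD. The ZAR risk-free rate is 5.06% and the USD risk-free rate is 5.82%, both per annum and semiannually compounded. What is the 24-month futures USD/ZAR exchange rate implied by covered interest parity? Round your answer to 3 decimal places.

By covered interest parity, F = S · (1+r_ZAR/2)^(2T) / (1+r_USD/2)^(2T)
= 13.663 × 1.105106 / 1.121580 = 13.663 × 0.985312
F = 13.462 ZAR per USD

13.462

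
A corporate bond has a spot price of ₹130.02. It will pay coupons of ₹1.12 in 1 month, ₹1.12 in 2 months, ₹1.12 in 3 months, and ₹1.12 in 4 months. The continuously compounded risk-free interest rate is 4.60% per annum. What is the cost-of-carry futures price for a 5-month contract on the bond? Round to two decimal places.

₹128.01

PV(coupons) I = 1.12·e^(−0.0460·1/12) + 1.12·e^(−0.0460·2/12) + 1.12·e^(−0.0460·3/12) + 1.12·e^(−0.0460·4/12)
I = 1.1157 + 1.1114 + 1.1072 + 1.1030 = 4.4373
F = (S − I)·e^(rT) = (130.02 − 4.4373) · e^(0.0460·5/12)
= 125.5827 · e^0.019167 = 125.5827 × 1.019352 = ₹128.01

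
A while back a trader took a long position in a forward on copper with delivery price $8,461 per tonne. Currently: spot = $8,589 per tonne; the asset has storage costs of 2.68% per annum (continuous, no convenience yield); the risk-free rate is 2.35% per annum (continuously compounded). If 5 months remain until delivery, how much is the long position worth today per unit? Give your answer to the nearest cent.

Current fair forward for the remaining 5 months: F = S·e^((r + u)·T), (r + u) = 0.0235 + 0.0268 = 0.0503
F = 8589 · e^(0.0503 × 5/12) = 8589 × 1.02117950 = 8770.9107
Value of long forward = (F − K)·e^(−rT) = (8770.9107 − 8461) · e^(−0.0235·5/12)
= 309.9107 × 0.99025612 = 306.89

$306.89 per tonne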